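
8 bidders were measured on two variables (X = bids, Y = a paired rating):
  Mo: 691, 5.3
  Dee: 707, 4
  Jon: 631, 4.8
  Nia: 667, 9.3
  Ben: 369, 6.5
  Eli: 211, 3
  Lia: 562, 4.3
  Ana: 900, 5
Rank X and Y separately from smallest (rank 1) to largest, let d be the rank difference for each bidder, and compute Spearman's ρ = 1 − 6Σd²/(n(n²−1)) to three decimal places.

0.190

Ranks of variable 1: 6, 7, 4, 5, 2, 1, 3, 8
Ranks of variable 2: 6, 2, 4, 8, 7, 1, 3, 5
d = r₁ − r₂: 0, 5, 0, -3, -5, 0, 0, 3
d²: 0, 25, 0, 9, 25, 0, 0, 9; Σd² = 68
ρ = 1 − 6·68/(8·63) = 1 − 408/504 = 0.190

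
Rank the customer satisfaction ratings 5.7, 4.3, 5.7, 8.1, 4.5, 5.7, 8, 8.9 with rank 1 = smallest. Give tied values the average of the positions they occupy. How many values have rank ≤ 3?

2

Sorted (ascending): 4.3, 4.5, 5.7, 5.7, 5.7, 8, 8.1, 8.9
The 3 values of 5.7 occupy positions 3–5 → average rank 4.
Ranks ≤ 3: {1, 2} → 2 values.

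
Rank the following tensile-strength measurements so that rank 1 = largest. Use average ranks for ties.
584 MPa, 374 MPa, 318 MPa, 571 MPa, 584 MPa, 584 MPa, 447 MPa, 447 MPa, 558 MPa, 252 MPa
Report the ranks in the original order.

2, 8, 9, 4, 2, 2, 6.5, 6.5, 5, 10

Sorted (descending): 584, 584, 584, 571, 558, 447, 447, 374, 318, 252
The 3 values of 584 occupy positions 1–3 → average rank 2.
The 2 values of 447 occupy positions 6–7 → average rank (6+7)/2 = 6.5.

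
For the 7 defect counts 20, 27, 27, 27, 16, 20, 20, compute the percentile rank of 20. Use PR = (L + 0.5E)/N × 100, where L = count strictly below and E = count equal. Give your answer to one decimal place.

N = 7.
Strictly below 20: 1. Equal to 20: 3.
PR = (1 + 0.5·3)/7 × 100 = 35.7

35.7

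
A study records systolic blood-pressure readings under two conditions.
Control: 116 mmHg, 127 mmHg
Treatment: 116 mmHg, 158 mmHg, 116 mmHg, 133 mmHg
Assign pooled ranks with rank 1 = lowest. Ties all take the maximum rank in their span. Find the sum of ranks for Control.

7

Sorted (ascending): 116, 116, 116, 127, 133, 158
The 3 values of 116 occupy positions 1–3 → each gets rank 3.
Control values → pooled ranks: 116→3, 127→4
Rank sum = 3 + 4 = 7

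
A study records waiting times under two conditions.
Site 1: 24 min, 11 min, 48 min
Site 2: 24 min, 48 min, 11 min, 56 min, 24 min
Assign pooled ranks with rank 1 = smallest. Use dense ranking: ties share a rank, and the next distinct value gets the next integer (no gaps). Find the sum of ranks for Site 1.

6

Sorted (ascending): 11, 11, 24, 24, 24, 48, 48, 56
The 2 values of 11 share dense rank 1.
The 3 values of 24 share dense rank 2.
The 2 values of 48 share dense rank 3.
Remaining distinct values take the next consecutive integers.
Site 1 values → pooled ranks: 24→2, 11→1, 48→3
Rank sum = 2 + 1 + 3 = 6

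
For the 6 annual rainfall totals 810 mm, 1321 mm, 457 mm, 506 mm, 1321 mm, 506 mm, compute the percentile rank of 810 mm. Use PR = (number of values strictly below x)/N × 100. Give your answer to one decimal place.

N = 6.
Strictly below 810: 3. Equal to 810: 1.
PR = 3/6 × 100 = 50.0

50.0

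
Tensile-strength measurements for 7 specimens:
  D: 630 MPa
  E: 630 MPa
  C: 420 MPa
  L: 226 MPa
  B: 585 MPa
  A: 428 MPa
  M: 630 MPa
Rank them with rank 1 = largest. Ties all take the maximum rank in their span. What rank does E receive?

Sorted (descending): 630, 630, 630, 585, 428, 420, 226
The 3 values of 630 occupy positions 1–3 → each gets rank 3.
E has value 630 MPa → rank 3.

3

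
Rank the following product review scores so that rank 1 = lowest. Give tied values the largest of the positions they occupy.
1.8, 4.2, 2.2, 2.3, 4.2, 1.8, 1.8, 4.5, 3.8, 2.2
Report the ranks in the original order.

Sorted (ascending): 1.8, 1.8, 1.8, 2.2, 2.2, 2.3, 3.8, 4.2, 4.2, 4.5
The 3 values of 1.8 occupy positions 1–3 → each gets rank 3.
The 2 values of 2.2 occupy positions 4–5 → each gets rank 5.
The 2 values of 4.2 occupy positions 8–9 → each gets rank 9.

3, 9, 5, 6, 9, 3, 3, 10, 7, 5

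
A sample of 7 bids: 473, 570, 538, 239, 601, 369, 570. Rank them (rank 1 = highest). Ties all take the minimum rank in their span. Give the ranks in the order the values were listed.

Sorted (descending): 601, 570, 570, 538, 473, 369, 239
The 2 values of 570 occupy positions 2–3 → each gets rank 2.

5, 2, 4, 7, 1, 6, 2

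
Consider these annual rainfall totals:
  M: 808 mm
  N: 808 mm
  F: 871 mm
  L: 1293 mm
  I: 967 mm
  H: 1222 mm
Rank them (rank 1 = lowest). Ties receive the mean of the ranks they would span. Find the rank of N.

1.5

Sorted (ascending): 808, 808, 871, 967, 1222, 1293
The 2 values of 808 occupy positions 1–2 → average rank (1+2)/2 = 1.5.
N has value 808 mm → rank 1.5.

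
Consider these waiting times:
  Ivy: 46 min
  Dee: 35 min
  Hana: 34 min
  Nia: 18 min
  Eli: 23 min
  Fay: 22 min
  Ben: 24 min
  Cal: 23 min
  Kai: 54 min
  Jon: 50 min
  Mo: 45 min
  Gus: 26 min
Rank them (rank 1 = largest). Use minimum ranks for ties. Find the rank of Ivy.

3

Sorted (descending): 54, 50, 46, 45, 35, 34, 26, 24, 23, 23, 22, 18
The 2 values of 23 occupy positions 9–10 → each gets rank 9.
Ivy has value 46 min → rank 3.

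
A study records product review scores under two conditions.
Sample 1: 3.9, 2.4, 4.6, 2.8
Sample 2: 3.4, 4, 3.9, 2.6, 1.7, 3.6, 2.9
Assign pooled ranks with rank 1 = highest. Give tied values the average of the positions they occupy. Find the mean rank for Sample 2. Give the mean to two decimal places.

6.21

Sorted (descending): 4.6, 4, 3.9, 3.9, 3.6, 3.4, 2.9, 2.8, 2.6, 2.4, 1.7
The 2 values of 3.9 occupy positions 3–4 → average rank (3+4)/2 = 3.5.
Sample 2 values → pooled ranks: 3.4→6, 4→2, 3.9→3.5, 2.6→9, 1.7→11, 3.6→5, 2.9→7
Mean rank = (6 + 2 + 3.5 + 9 + 11 + 5 + 7) / 7 = 6.21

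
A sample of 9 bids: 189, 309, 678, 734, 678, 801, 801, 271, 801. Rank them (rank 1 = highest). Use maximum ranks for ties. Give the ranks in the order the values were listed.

Sorted (descending): 801, 801, 801, 734, 678, 678, 309, 271, 189
The 3 values of 801 occupy positions 1–3 → each gets rank 3.
The 2 values of 678 occupy positions 5–6 → each gets rank 6.

9, 7, 6, 4, 6, 3, 3, 8, 3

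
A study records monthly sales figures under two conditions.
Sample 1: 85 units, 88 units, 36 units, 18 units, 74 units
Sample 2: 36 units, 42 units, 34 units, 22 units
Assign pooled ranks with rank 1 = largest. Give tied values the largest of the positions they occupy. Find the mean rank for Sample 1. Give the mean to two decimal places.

Sorted (descending): 88, 85, 74, 42, 36, 36, 34, 22, 18
The 2 values of 36 occupy positions 5–6 → each gets rank 6.
Sample 1 values → pooled ranks: 85→2, 88→1, 36→6, 18→9, 74→3
Mean rank = (2 + 1 + 6 + 9 + 3) / 5 = 4.20

4.20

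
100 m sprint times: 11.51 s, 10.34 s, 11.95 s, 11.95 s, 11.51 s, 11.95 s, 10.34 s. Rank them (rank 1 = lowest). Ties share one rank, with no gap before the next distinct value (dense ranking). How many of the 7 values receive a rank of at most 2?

Sorted (ascending): 10.34, 10.34, 11.51, 11.51, 11.95, 11.95, 11.95
The 2 values of 10.34 share dense rank 1.
The 2 values of 11.51 share dense rank 2.
The 3 values of 11.95 share dense rank 3.
Ranks ≤ 2: {1, 1, 2, 2} → 4 values.

4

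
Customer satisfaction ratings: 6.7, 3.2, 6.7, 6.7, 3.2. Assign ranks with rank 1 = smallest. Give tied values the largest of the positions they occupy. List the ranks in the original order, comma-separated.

Sorted (ascending): 3.2, 3.2, 6.7, 6.7, 6.7
The 2 values of 3.2 occupy positions 1–2 → each gets rank 2.
The 3 values of 6.7 occupy positions 3–5 → each gets rank 5.

5, 2, 5, 5, 2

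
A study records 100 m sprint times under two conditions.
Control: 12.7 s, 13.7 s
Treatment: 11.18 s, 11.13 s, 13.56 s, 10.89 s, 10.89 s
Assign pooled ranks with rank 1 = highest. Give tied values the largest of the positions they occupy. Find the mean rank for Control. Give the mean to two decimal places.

2.00

Sorted (descending): 13.7, 13.56, 12.7, 11.18, 11.13, 10.89, 10.89
The 2 values of 10.89 occupy positions 6–7 → each gets rank 7.
Control values → pooled ranks: 12.7→3, 13.7→1
Mean rank = (3 + 1) / 2 = 2.00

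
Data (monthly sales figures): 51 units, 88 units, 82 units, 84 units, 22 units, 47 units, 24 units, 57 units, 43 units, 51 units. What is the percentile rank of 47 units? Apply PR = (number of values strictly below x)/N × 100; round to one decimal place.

N = 10.
Strictly below 47: 3. Equal to 47: 1.
PR = 3/10 × 100 = 30.0

30.0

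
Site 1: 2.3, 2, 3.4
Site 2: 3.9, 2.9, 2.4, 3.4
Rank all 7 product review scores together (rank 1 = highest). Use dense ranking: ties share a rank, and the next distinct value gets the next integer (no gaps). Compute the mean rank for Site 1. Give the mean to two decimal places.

Sorted (descending): 3.9, 3.4, 3.4, 2.9, 2.4, 2.3, 2
The 2 values of 3.4 share dense rank 2.
Remaining distinct values take the next consecutive integers.
Site 1 values → pooled ranks: 2.3→5, 2→6, 3.4→2
Mean rank = (5 + 6 + 2) / 3 = 4.33

4.33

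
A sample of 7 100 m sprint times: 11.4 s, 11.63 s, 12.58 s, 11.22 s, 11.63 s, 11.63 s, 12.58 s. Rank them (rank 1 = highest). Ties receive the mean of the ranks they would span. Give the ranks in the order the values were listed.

6, 4, 1.5, 7, 4, 4, 1.5

Sorted (descending): 12.58, 12.58, 11.63, 11.63, 11.63, 11.4, 11.22
The 2 values of 12.58 occupy positions 1–2 → average rank (1+2)/2 = 1.5.
The 3 values of 11.63 occupy positions 3–5 → average rank 4.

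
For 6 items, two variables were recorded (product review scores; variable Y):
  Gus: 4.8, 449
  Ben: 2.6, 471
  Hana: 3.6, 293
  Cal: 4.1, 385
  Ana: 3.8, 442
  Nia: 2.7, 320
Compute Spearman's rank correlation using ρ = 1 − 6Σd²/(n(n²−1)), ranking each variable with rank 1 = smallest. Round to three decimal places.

0.029

Ranks of variable 1: 6, 1, 3, 5, 4, 2
Ranks of variable 2: 5, 6, 1, 3, 4, 2
d = r₁ − r₂: 1, -5, 2, 2, 0, 0
d²: 1, 25, 4, 4, 0, 0; Σd² = 34
ρ = 1 − 6·34/(6·35) = 1 − 204/210 = 0.029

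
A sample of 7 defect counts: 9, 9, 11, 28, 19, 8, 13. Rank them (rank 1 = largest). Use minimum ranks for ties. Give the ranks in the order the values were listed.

Sorted (descending): 28, 19, 13, 11, 9, 9, 8
The 2 values of 9 occupy positions 5–6 → each gets rank 5.

5, 5, 4, 1, 2, 7, 3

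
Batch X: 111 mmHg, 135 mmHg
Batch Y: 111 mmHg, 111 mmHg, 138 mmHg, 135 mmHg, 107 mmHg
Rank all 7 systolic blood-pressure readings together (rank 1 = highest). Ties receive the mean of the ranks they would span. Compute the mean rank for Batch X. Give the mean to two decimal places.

Sorted (descending): 138, 135, 135, 111, 111, 111, 107
The 2 values of 135 occupy positions 2–3 → average rank (2+3)/2 = 2.5.
The 3 values of 111 occupy positions 4–6 → average rank 5.
Batch X values → pooled ranks: 111→5, 135→2.5
Mean rank = (5 + 2.5) / 2 = 3.75

3.75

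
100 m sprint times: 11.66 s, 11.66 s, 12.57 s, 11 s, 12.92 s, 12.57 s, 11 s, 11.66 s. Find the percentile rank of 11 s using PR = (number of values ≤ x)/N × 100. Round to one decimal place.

N = 8.
Strictly below 11: 0. Equal to 11: 2.
PR = 2/8 × 100 = 25.0

25.0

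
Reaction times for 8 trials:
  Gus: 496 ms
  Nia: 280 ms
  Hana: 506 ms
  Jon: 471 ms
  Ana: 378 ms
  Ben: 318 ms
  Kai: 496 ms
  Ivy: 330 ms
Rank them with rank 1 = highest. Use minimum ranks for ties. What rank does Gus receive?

Sorted (descending): 506, 496, 496, 471, 378, 330, 318, 280
The 2 values of 496 occupy positions 2–3 → each gets rank 2.
Gus has value 496 ms → rank 2.

2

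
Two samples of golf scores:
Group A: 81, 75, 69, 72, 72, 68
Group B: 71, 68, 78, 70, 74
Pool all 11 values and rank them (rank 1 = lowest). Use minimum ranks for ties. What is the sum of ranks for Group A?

Sorted (ascending): 68, 68, 69, 70, 71, 72, 72, 74, 75, 78, 81
The 2 values of 68 occupy positions 1–2 → each gets rank 1.
The 2 values of 72 occupy positions 6–7 → each gets rank 6.
Group A values → pooled ranks: 81→11, 75→9, 69→3, 72→6, 72→6, 68→1
Rank sum = 11 + 9 + 3 + 6 + 6 + 1 = 36

36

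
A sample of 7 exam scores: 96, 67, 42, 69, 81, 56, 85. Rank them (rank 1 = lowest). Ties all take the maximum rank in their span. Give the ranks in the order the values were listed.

7, 3, 1, 4, 5, 2, 6

Sorted (ascending): 42, 56, 67, 69, 81, 85, 96
No ties — each value takes its position as its rank.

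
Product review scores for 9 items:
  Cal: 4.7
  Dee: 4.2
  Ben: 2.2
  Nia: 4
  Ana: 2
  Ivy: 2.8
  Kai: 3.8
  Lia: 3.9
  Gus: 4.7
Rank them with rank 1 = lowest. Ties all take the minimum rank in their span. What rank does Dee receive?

Sorted (ascending): 2, 2.2, 2.8, 3.8, 3.9, 4, 4.2, 4.7, 4.7
The 2 values of 4.7 occupy positions 8–9 → each gets rank 8.
Dee has value 4.2 → rank 7.

7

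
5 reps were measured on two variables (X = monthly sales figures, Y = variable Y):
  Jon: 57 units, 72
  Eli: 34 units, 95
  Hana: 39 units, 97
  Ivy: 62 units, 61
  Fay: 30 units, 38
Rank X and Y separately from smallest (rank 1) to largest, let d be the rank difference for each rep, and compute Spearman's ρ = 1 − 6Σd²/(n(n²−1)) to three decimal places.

0.100

Ranks of variable 1: 4, 2, 3, 5, 1
Ranks of variable 2: 3, 4, 5, 2, 1
d = r₁ − r₂: 1, -2, -2, 3, 0
d²: 1, 4, 4, 9, 0; Σd² = 18
ρ = 1 − 6·18/(5·24) = 1 − 108/120 = 0.100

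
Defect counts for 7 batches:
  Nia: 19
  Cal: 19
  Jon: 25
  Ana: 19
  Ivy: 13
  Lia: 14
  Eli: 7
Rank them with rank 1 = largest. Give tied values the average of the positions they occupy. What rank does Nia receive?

3

Sorted (descending): 25, 19, 19, 19, 14, 13, 7
The 3 values of 19 occupy positions 2–4 → average rank 3.
Nia has value 19 → rank 3.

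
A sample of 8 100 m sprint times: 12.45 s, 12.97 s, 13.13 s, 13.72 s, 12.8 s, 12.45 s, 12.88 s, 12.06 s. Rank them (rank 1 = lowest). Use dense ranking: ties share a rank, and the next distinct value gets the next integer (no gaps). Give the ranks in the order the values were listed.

2, 5, 6, 7, 3, 2, 4, 1

Sorted (ascending): 12.06, 12.45, 12.45, 12.8, 12.88, 12.97, 13.13, 13.72
The 2 values of 12.45 share dense rank 2.
Remaining distinct values take the next consecutive integers.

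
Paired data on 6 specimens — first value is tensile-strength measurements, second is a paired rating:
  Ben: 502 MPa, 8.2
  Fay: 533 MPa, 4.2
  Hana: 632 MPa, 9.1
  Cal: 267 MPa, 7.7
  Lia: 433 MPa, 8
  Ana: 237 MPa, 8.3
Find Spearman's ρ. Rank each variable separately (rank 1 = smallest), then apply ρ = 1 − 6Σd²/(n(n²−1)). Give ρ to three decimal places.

0.086

Ranks of variable 1: 4, 5, 6, 2, 3, 1
Ranks of variable 2: 4, 1, 6, 2, 3, 5
d = r₁ − r₂: 0, 4, 0, 0, 0, -4
d²: 0, 16, 0, 0, 0, 16; Σd² = 32
ρ = 1 − 6·32/(6·35) = 1 − 192/210 = 0.086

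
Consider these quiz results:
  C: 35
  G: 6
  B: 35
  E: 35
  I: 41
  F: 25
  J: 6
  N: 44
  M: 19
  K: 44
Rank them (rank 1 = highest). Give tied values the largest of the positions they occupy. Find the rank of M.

Sorted (descending): 44, 44, 41, 35, 35, 35, 25, 19, 6, 6
The 2 values of 44 occupy positions 1–2 → each gets rank 2.
The 3 values of 35 occupy positions 4–6 → each gets rank 6.
The 2 values of 6 occupy positions 9–10 → each gets rank 10.
M has value 19 → rank 8.

8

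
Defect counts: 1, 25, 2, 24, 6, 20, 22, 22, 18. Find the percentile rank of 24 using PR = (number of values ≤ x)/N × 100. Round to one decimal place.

88.9

N = 9.
Strictly below 24: 7. Equal to 24: 1.
PR = 8/9 × 100 = 88.9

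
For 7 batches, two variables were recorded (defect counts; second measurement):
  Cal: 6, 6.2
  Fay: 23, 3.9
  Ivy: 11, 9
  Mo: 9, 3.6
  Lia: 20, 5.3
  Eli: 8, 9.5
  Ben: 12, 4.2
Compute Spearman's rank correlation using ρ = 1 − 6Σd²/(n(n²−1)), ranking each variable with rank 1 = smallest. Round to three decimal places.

Ranks of variable 1: 1, 7, 4, 3, 6, 2, 5
Ranks of variable 2: 5, 2, 6, 1, 4, 7, 3
d = r₁ − r₂: -4, 5, -2, 2, 2, -5, 2
d²: 16, 25, 4, 4, 4, 25, 4; Σd² = 82
ρ = 1 − 6·82/(7·48) = 1 − 492/336 = -0.464

-0.464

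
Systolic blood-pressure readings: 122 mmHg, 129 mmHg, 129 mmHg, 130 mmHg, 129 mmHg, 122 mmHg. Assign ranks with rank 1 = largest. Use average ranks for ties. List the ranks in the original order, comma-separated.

Sorted (descending): 130, 129, 129, 129, 122, 122
The 3 values of 129 occupy positions 2–4 → average rank 3.
The 2 values of 122 occupy positions 5–6 → average rank (5+6)/2 = 5.5.

5.5, 3, 3, 1, 3, 5.5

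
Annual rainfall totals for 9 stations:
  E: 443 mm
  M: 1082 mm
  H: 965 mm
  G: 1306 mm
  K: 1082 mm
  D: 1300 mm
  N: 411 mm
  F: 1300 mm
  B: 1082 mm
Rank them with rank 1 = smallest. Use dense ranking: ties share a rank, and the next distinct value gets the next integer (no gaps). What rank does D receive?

Sorted (ascending): 411, 443, 965, 1082, 1082, 1082, 1300, 1300, 1306
The 3 values of 1082 share dense rank 4.
The 2 values of 1300 share dense rank 5.
Remaining distinct values take the next consecutive integers.
D has value 1300 mm → rank 5.

5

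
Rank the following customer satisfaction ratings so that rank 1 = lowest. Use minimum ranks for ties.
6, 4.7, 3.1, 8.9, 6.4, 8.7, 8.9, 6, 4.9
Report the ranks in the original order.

Sorted (ascending): 3.1, 4.7, 4.9, 6, 6, 6.4, 8.7, 8.9, 8.9
The 2 values of 6 occupy positions 4–5 → each gets rank 4.
The 2 values of 8.9 occupy positions 8–9 → each gets rank 8.

4, 2, 1, 8, 6, 7, 8, 4, 3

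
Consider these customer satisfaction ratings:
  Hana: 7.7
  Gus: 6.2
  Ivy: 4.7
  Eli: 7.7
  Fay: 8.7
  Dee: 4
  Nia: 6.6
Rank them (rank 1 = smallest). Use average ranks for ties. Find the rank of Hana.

Sorted (ascending): 4, 4.7, 6.2, 6.6, 7.7, 7.7, 8.7
The 2 values of 7.7 occupy positions 5–6 → average rank (5+6)/2 = 5.5.
Hana has value 7.7 → rank 5.5.

5.5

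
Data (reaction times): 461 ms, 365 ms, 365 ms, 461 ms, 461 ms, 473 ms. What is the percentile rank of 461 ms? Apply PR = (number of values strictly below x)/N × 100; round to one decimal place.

33.3

N = 6.
Strictly below 461: 2. Equal to 461: 3.
PR = 2/6 × 100 = 33.3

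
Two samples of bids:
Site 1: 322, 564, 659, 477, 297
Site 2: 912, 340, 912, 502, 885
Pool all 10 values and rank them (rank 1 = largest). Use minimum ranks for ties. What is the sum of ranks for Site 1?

35

Sorted (descending): 912, 912, 885, 659, 564, 502, 477, 340, 322, 297
The 2 values of 912 occupy positions 1–2 → each gets rank 1.
Site 1 values → pooled ranks: 322→9, 564→5, 659→4, 477→7, 297→10
Rank sum = 9 + 5 + 4 + 7 + 10 = 35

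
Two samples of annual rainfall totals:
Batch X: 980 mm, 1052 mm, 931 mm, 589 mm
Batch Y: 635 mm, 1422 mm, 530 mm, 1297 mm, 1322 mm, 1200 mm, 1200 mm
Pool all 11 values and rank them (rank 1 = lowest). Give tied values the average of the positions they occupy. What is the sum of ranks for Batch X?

17

Sorted (ascending): 530, 589, 635, 931, 980, 1052, 1200, 1200, 1297, 1322, 1422
The 2 values of 1200 occupy positions 7–8 → average rank (7+8)/2 = 7.5.
Batch X values → pooled ranks: 980→5, 1052→6, 931→4, 589→2
Rank sum = 5 + 6 + 4 + 2 = 17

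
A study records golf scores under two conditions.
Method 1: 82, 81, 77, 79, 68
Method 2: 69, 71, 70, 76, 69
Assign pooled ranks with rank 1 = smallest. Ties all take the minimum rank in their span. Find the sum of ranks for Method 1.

35

Sorted (ascending): 68, 69, 69, 70, 71, 76, 77, 79, 81, 82
The 2 values of 69 occupy positions 2–3 → each gets rank 2.
Method 1 values → pooled ranks: 82→10, 81→9, 77→7, 79→8, 68→1
Rank sum = 10 + 9 + 7 + 8 + 1 = 35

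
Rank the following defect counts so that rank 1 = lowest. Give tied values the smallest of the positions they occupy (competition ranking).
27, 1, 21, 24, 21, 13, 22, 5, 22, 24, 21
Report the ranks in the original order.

Sorted (ascending): 1, 5, 13, 21, 21, 21, 22, 22, 24, 24, 27
The 3 values of 21 occupy positions 4–6 → each gets rank 4.
The 2 values of 22 occupy positions 7–8 → each gets rank 7.
The 2 values of 24 occupy positions 9–10 → each gets rank 9.

11, 1, 4, 9, 4, 3, 7, 2, 7, 9, 4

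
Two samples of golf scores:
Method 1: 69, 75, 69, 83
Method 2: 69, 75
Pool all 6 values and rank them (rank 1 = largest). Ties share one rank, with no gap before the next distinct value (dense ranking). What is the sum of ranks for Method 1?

9

Sorted (descending): 83, 75, 75, 69, 69, 69
The 2 values of 75 share dense rank 2.
The 3 values of 69 share dense rank 3.
Remaining distinct values take the next consecutive integers.
Method 1 values → pooled ranks: 69→3, 75→2, 69→3, 83→1
Rank sum = 3 + 2 + 3 + 1 = 9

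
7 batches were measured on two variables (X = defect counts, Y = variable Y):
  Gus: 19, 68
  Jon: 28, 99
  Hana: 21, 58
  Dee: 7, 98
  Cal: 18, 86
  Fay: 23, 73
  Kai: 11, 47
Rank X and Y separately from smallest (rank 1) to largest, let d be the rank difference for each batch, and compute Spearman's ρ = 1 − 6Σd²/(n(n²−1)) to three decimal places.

0.214

Ranks of variable 1: 4, 7, 5, 1, 3, 6, 2
Ranks of variable 2: 3, 7, 2, 6, 5, 4, 1
d = r₁ − r₂: 1, 0, 3, -5, -2, 2, 1
d²: 1, 0, 9, 25, 4, 4, 1; Σd² = 44
ρ = 1 − 6·44/(7·48) = 1 − 264/336 = 0.214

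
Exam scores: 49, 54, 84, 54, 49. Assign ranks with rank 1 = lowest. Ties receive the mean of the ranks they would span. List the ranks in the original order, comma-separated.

1.5, 3.5, 5, 3.5, 1.5

Sorted (ascending): 49, 49, 54, 54, 84
The 2 values of 49 occupy positions 1–2 → average rank (1+2)/2 = 1.5.
The 2 values of 54 occupy positions 3–4 → average rank (3+4)/2 = 3.5.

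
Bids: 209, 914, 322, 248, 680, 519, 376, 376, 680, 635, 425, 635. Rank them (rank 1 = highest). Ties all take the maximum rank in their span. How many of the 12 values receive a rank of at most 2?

1

Sorted (descending): 914, 680, 680, 635, 635, 519, 425, 376, 376, 322, 248, 209
The 2 values of 680 occupy positions 2–3 → each gets rank 3.
The 2 values of 635 occupy positions 4–5 → each gets rank 5.
The 2 values of 376 occupy positions 8–9 → each gets rank 9.
Ranks ≤ 2: {1} → 1 value.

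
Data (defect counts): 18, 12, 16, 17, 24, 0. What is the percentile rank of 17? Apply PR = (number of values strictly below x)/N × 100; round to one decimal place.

50.0

N = 6.
Strictly below 17: 3. Equal to 17: 1.
PR = 3/6 × 100 = 50.0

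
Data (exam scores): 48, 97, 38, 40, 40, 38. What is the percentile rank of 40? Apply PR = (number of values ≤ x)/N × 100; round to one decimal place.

66.7

N = 6.
Strictly below 40: 2. Equal to 40: 2.
PR = 4/6 × 100 = 66.7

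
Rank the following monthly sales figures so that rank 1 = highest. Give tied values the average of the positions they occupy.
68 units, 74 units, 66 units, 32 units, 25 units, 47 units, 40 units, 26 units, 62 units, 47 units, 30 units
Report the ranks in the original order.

2, 1, 3, 8, 11, 5.5, 7, 10, 4, 5.5, 9

Sorted (descending): 74, 68, 66, 62, 47, 47, 40, 32, 30, 26, 25
The 2 values of 47 occupy positions 5–6 → average rank (5+6)/2 = 5.5.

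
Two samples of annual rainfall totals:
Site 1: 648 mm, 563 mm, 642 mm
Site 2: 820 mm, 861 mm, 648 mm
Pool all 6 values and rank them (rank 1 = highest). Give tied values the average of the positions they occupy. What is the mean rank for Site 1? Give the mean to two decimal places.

4.83

Sorted (descending): 861, 820, 648, 648, 642, 563
The 2 values of 648 occupy positions 3–4 → average rank (3+4)/2 = 3.5.
Site 1 values → pooled ranks: 648→3.5, 563→6, 642→5
Mean rank = (3.5 + 6 + 5) / 3 = 4.83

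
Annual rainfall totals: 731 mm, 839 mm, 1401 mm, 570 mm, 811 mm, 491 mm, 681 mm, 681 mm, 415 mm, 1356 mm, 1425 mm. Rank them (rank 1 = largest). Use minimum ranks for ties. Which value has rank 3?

1356

Sorted (descending): 1425, 1401, 1356, 839, 811, 731, 681, 681, 570, 491, 415
The 2 values of 681 occupy positions 7–8 → each gets rank 7.
Rank 3 → value 1356.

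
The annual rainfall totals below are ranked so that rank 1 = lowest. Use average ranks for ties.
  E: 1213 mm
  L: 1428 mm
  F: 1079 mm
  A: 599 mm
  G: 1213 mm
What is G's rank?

Sorted (ascending): 599, 1079, 1213, 1213, 1428
The 2 values of 1213 occupy positions 3–4 → average rank (3+4)/2 = 3.5.
G has value 1213 mm → rank 3.5.

3.5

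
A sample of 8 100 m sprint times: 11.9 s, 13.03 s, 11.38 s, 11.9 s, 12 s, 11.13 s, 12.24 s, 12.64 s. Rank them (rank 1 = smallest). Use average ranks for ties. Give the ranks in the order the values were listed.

Sorted (ascending): 11.13, 11.38, 11.9, 11.9, 12, 12.24, 12.64, 13.03
The 2 values of 11.9 occupy positions 3–4 → average rank (3+4)/2 = 3.5.

3.5, 8, 2, 3.5, 5, 1, 6, 7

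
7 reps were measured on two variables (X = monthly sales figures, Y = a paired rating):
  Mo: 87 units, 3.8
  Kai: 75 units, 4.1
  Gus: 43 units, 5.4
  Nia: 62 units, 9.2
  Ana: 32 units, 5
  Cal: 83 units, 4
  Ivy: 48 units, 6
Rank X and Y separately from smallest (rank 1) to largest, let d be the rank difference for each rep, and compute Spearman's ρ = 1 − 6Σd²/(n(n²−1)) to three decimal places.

-0.643

Ranks of variable 1: 7, 5, 2, 4, 1, 6, 3
Ranks of variable 2: 1, 3, 5, 7, 4, 2, 6
d = r₁ − r₂: 6, 2, -3, -3, -3, 4, -3
d²: 36, 4, 9, 9, 9, 16, 9; Σd² = 92
ρ = 1 − 6·92/(7·48) = 1 − 552/336 = -0.643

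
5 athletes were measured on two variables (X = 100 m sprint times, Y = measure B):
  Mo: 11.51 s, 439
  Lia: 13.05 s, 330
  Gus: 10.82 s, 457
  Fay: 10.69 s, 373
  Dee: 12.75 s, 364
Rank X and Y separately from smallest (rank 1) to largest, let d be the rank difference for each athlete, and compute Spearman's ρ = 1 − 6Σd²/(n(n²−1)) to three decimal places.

Ranks of variable 1: 3, 5, 2, 1, 4
Ranks of variable 2: 4, 1, 5, 3, 2
d = r₁ − r₂: -1, 4, -3, -2, 2
d²: 1, 16, 9, 4, 4; Σd² = 34
ρ = 1 − 6·34/(5·24) = 1 − 204/120 = -0.700

-0.700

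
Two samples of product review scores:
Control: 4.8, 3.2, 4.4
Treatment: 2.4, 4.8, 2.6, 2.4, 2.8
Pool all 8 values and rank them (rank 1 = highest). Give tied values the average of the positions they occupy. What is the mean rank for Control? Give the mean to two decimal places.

2.83

Sorted (descending): 4.8, 4.8, 4.4, 3.2, 2.8, 2.6, 2.4, 2.4
The 2 values of 4.8 occupy positions 1–2 → average rank (1+2)/2 = 1.5.
The 2 values of 2.4 occupy positions 7–8 → average rank (7+8)/2 = 7.5.
Control values → pooled ranks: 4.8→1.5, 3.2→4, 4.4→3
Mean rank = (1.5 + 4 + 3) / 3 = 2.83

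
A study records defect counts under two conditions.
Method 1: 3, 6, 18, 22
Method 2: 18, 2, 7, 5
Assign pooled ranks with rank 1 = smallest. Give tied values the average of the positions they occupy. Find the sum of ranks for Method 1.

Sorted (ascending): 2, 3, 5, 6, 7, 18, 18, 22
The 2 values of 18 occupy positions 6–7 → average rank (6+7)/2 = 6.5.
Method 1 values → pooled ranks: 3→2, 6→4, 18→6.5, 22→8
Rank sum = 2 + 4 + 6.5 + 8 = 20.5

20.5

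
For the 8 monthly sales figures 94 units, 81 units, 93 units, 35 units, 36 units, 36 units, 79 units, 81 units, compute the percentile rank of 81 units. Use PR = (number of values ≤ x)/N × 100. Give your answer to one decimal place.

N = 8.
Strictly below 81: 4. Equal to 81: 2.
PR = 6/8 × 100 = 75.0

75.0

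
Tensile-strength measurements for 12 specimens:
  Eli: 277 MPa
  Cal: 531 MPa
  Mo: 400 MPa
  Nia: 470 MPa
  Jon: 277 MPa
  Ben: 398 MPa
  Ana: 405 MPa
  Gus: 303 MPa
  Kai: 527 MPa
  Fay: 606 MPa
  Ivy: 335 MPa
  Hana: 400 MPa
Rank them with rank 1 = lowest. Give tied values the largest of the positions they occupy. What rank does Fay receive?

Sorted (ascending): 277, 277, 303, 335, 398, 400, 400, 405, 470, 527, 531, 606
The 2 values of 277 occupy positions 1–2 → each gets rank 2.
The 2 values of 400 occupy positions 6–7 → each gets rank 7.
Fay has value 606 MPa → rank 12.

12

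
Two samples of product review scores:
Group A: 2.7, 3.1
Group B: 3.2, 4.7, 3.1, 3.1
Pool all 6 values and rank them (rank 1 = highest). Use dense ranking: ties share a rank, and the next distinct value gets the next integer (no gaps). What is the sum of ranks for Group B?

Sorted (descending): 4.7, 3.2, 3.1, 3.1, 3.1, 2.7
The 3 values of 3.1 share dense rank 3.
Remaining distinct values take the next consecutive integers.
Group B values → pooled ranks: 3.2→2, 4.7→1, 3.1→3, 3.1→3
Rank sum = 2 + 1 + 3 + 3 = 9

9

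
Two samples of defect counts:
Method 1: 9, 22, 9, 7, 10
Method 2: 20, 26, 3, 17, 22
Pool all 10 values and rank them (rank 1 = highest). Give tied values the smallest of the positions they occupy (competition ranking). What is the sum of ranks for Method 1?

31

Sorted (descending): 26, 22, 22, 20, 17, 10, 9, 9, 7, 3
The 2 values of 22 occupy positions 2–3 → each gets rank 2.
The 2 values of 9 occupy positions 7–8 → each gets rank 7.
Method 1 values → pooled ranks: 9→7, 22→2, 9→7, 7→9, 10→6
Rank sum = 7 + 2 + 7 + 9 + 6 = 31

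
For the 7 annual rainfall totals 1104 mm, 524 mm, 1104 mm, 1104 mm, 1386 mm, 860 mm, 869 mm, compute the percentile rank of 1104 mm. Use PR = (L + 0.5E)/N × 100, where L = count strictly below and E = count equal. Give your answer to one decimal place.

64.3

N = 7.
Strictly below 1104: 3. Equal to 1104: 3.
PR = (3 + 0.5·3)/7 × 100 = 64.3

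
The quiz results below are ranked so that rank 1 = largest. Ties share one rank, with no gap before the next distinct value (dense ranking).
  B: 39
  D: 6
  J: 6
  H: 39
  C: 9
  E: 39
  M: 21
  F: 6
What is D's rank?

4

Sorted (descending): 39, 39, 39, 21, 9, 6, 6, 6
The 3 values of 39 share dense rank 1.
The 3 values of 6 share dense rank 4.
Remaining distinct values take the next consecutive integers.
D has value 6 → rank 4.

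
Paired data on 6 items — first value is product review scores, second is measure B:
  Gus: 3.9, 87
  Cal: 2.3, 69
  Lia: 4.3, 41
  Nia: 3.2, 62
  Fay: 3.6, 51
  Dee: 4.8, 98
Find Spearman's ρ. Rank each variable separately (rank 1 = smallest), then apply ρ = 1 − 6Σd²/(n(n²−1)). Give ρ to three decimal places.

0.200

Ranks of variable 1: 4, 1, 5, 2, 3, 6
Ranks of variable 2: 5, 4, 1, 3, 2, 6
d = r₁ − r₂: -1, -3, 4, -1, 1, 0
d²: 1, 9, 16, 1, 1, 0; Σd² = 28
ρ = 1 − 6·28/(6·35) = 1 − 168/210 = 0.200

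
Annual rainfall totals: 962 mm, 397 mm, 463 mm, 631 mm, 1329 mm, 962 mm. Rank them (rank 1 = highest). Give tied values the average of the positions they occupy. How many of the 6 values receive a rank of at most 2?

1

Sorted (descending): 1329, 962, 962, 631, 463, 397
The 2 values of 962 occupy positions 2–3 → average rank (2+3)/2 = 2.5.
Ranks ≤ 2: {1} → 1 value.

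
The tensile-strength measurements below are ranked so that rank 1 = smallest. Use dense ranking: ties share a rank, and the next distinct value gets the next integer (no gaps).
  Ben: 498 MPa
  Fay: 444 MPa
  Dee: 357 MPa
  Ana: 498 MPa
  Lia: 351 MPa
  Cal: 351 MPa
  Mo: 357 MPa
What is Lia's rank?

1

Sorted (ascending): 351, 351, 357, 357, 444, 498, 498
The 2 values of 351 share dense rank 1.
The 2 values of 357 share dense rank 2.
The 2 values of 498 share dense rank 4.
Remaining distinct values take the next consecutive integers.
Lia has value 351 MPa → rank 1.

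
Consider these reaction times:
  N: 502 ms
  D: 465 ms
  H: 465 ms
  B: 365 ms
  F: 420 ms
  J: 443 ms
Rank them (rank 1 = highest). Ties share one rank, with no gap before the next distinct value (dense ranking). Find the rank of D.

Sorted (descending): 502, 465, 465, 443, 420, 365
The 2 values of 465 share dense rank 2.
Remaining distinct values take the next consecutive integers.
D has value 465 ms → rank 2.

2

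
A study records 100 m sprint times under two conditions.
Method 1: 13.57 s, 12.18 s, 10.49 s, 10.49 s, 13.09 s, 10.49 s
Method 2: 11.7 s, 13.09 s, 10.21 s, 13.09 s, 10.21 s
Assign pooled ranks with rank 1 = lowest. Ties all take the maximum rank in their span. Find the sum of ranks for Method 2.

Sorted (ascending): 10.21, 10.21, 10.49, 10.49, 10.49, 11.7, 12.18, 13.09, 13.09, 13.09, 13.57
The 2 values of 10.21 occupy positions 1–2 → each gets rank 2.
The 3 values of 10.49 occupy positions 3–5 → each gets rank 5.
The 3 values of 13.09 occupy positions 8–10 → each gets rank 10.
Method 2 values → pooled ranks: 11.7→6, 13.09→10, 10.21→2, 13.09→10, 10.21→2
Rank sum = 6 + 10 + 2 + 10 + 2 = 30

30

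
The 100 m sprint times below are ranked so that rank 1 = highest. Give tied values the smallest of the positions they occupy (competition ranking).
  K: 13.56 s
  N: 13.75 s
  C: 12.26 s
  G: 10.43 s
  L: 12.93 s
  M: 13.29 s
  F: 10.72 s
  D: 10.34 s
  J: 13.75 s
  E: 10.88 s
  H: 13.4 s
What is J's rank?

1

Sorted (descending): 13.75, 13.75, 13.56, 13.4, 13.29, 12.93, 12.26, 10.88, 10.72, 10.43, 10.34
The 2 values of 13.75 occupy positions 1–2 → each gets rank 1.
J has value 13.75 s → rank 1.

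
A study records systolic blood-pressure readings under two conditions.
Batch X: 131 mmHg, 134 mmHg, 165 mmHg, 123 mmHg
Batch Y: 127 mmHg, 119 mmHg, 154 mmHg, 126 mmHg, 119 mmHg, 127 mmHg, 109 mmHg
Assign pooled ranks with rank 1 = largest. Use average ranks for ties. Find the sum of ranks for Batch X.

16

Sorted (descending): 165, 154, 134, 131, 127, 127, 126, 123, 119, 119, 109
The 2 values of 127 occupy positions 5–6 → average rank (5+6)/2 = 5.5.
The 2 values of 119 occupy positions 9–10 → average rank (9+10)/2 = 9.5.
Batch X values → pooled ranks: 131→4, 134→3, 165→1, 123→8
Rank sum = 4 + 3 + 1 + 8 = 16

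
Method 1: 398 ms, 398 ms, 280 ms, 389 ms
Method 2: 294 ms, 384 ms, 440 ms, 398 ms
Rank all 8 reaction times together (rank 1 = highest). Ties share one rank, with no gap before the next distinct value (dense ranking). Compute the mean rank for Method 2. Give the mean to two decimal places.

Sorted (descending): 440, 398, 398, 398, 389, 384, 294, 280
The 3 values of 398 share dense rank 2.
Remaining distinct values take the next consecutive integers.
Method 2 values → pooled ranks: 294→5, 384→4, 440→1, 398→2
Mean rank = (5 + 4 + 1 + 2) / 4 = 3.00

3.00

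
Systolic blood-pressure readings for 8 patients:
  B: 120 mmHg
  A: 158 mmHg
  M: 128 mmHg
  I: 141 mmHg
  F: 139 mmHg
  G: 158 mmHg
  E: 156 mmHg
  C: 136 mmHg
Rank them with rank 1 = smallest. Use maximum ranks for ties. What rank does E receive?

6

Sorted (ascending): 120, 128, 136, 139, 141, 156, 158, 158
The 2 values of 158 occupy positions 7–8 → each gets rank 8.
E has value 156 mmHg → rank 6.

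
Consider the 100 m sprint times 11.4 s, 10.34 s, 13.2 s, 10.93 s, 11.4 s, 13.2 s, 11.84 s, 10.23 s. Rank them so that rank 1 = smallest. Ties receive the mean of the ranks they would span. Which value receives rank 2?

10.34

Sorted (ascending): 10.23, 10.34, 10.93, 11.4, 11.4, 11.84, 13.2, 13.2
The 2 values of 11.4 occupy positions 4–5 → average rank (4+5)/2 = 4.5.
The 2 values of 13.2 occupy positions 7–8 → average rank (7+8)/2 = 7.5.
Rank 2 → value 10.34.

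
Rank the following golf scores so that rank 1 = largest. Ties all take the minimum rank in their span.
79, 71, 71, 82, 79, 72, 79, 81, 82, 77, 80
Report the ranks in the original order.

Sorted (descending): 82, 82, 81, 80, 79, 79, 79, 77, 72, 71, 71
The 2 values of 82 occupy positions 1–2 → each gets rank 1.
The 3 values of 79 occupy positions 5–7 → each gets rank 5.
The 2 values of 71 occupy positions 10–11 → each gets rank 10.

5, 10, 10, 1, 5, 9, 5, 3, 1, 8, 4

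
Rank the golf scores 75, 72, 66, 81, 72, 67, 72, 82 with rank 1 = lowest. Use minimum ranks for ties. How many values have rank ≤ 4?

Sorted (ascending): 66, 67, 72, 72, 72, 75, 81, 82
The 3 values of 72 occupy positions 3–5 → each gets rank 3.
Ranks ≤ 4: {1, 2, 3, 3, 3} → 5 values.

5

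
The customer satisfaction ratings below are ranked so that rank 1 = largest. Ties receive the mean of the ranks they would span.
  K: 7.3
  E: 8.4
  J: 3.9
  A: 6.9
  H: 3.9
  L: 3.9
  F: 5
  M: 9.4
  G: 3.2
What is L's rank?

7

Sorted (descending): 9.4, 8.4, 7.3, 6.9, 5, 3.9, 3.9, 3.9, 3.2
The 3 values of 3.9 occupy positions 6–8 → average rank 7.
L has value 3.9 → rank 7.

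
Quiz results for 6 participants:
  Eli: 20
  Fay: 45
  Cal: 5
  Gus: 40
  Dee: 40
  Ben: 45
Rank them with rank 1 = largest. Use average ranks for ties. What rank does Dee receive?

3.5

Sorted (descending): 45, 45, 40, 40, 20, 5
The 2 values of 45 occupy positions 1–2 → average rank (1+2)/2 = 1.5.
The 2 values of 40 occupy positions 3–4 → average rank (3+4)/2 = 3.5.
Dee has value 40 → rank 3.5.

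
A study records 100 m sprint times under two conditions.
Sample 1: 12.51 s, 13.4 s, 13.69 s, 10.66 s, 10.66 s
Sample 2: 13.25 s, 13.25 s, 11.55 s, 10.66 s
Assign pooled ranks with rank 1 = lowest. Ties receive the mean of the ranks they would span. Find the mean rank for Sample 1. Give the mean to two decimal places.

Sorted (ascending): 10.66, 10.66, 10.66, 11.55, 12.51, 13.25, 13.25, 13.4, 13.69
The 3 values of 10.66 occupy positions 1–3 → average rank 2.
The 2 values of 13.25 occupy positions 6–7 → average rank (6+7)/2 = 6.5.
Sample 1 values → pooled ranks: 12.51→5, 13.4→8, 13.69→9, 10.66→2, 10.66→2
Mean rank = (5 + 8 + 9 + 2 + 2) / 5 = 5.20

5.20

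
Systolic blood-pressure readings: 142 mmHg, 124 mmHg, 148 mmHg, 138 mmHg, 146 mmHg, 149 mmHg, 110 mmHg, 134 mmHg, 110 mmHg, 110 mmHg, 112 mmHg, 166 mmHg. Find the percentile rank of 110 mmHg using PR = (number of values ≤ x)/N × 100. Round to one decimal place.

N = 12.
Strictly below 110: 0. Equal to 110: 3.
PR = 3/12 × 100 = 25.0

25.0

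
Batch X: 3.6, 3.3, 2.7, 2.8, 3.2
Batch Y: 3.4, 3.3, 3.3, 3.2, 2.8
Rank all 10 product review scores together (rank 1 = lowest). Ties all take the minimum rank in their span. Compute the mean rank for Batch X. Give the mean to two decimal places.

Sorted (ascending): 2.7, 2.8, 2.8, 3.2, 3.2, 3.3, 3.3, 3.3, 3.4, 3.6
The 2 values of 2.8 occupy positions 2–3 → each gets rank 2.
The 2 values of 3.2 occupy positions 4–5 → each gets rank 4.
The 3 values of 3.3 occupy positions 6–8 → each gets rank 6.
Batch X values → pooled ranks: 3.6→10, 3.3→6, 2.7→1, 2.8→2, 3.2→4
Mean rank = (10 + 6 + 1 + 2 + 4) / 5 = 4.60

4.60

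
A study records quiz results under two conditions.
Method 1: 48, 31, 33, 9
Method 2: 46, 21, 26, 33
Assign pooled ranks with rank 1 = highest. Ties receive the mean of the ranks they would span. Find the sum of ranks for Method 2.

Sorted (descending): 48, 46, 33, 33, 31, 26, 21, 9
The 2 values of 33 occupy positions 3–4 → average rank (3+4)/2 = 3.5.
Method 2 values → pooled ranks: 46→2, 21→7, 26→6, 33→3.5
Rank sum = 2 + 7 + 6 + 3.5 = 18.5

18.5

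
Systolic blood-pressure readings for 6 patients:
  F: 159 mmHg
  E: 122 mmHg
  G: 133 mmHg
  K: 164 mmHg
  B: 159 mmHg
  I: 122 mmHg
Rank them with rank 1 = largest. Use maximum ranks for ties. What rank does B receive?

Sorted (descending): 164, 159, 159, 133, 122, 122
The 2 values of 159 occupy positions 2–3 → each gets rank 3.
The 2 values of 122 occupy positions 5–6 → each gets rank 6.
B has value 159 mmHg → rank 3.

3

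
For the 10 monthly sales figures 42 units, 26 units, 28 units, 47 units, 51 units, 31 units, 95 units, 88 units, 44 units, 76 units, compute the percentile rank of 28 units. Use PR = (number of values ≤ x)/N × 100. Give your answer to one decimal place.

20.0

N = 10.
Strictly below 28: 1. Equal to 28: 1.
PR = 2/10 × 100 = 20.0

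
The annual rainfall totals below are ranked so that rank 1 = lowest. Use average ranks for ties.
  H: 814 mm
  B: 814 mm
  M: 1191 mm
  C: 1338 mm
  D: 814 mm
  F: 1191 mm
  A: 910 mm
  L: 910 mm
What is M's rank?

Sorted (ascending): 814, 814, 814, 910, 910, 1191, 1191, 1338
The 3 values of 814 occupy positions 1–3 → average rank 2.
The 2 values of 910 occupy positions 4–5 → average rank (4+5)/2 = 4.5.
The 2 values of 1191 occupy positions 6–7 → average rank (6+7)/2 = 6.5.
M has value 1191 mm → rank 6.5.

6.5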